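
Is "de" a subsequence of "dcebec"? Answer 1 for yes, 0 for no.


Check if "de" is a subsequence of "dcebec"
Greedy scan:
  Position 0 ('d'): matches sub[0] = 'd'
  Position 1 ('c'): no match needed
  Position 2 ('e'): matches sub[1] = 'e'
  Position 3 ('b'): no match needed
  Position 4 ('e'): no match needed
  Position 5 ('c'): no match needed
All 2 characters matched => is a subsequence

1


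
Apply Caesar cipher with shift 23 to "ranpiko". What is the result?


Caesar cipher: shift "ranpiko" by 23
  'r' (pos 17) + 23 = pos 14 = 'o'
  'a' (pos 0) + 23 = pos 23 = 'x'
  'n' (pos 13) + 23 = pos 10 = 'k'
  'p' (pos 15) + 23 = pos 12 = 'm'
  'i' (pos 8) + 23 = pos 5 = 'f'
  'k' (pos 10) + 23 = pos 7 = 'h'
  'o' (pos 14) + 23 = pos 11 = 'l'
Result: oxkmfhl

oxkmfhl


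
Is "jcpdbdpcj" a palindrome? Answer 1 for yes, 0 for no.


Input: jcpdbdpcj
Reversed: jcpdbdpcj
  Compare pos 0 ('j') with pos 8 ('j'): match
  Compare pos 1 ('c') with pos 7 ('c'): match
  Compare pos 2 ('p') with pos 6 ('p'): match
  Compare pos 3 ('d') with pos 5 ('d'): match
Result: palindrome

1


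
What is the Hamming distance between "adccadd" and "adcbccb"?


Comparing "adccadd" and "adcbccb" position by position:
  Position 0: 'a' vs 'a' => same
  Position 1: 'd' vs 'd' => same
  Position 2: 'c' vs 'c' => same
  Position 3: 'c' vs 'b' => differ
  Position 4: 'a' vs 'c' => differ
  Position 5: 'd' vs 'c' => differ
  Position 6: 'd' vs 'b' => differ
Total differences (Hamming distance): 4

4


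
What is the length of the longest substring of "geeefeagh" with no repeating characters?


Input: "geeefeagh"
Sliding window (track last position of each char):
  Position 0 ('g'): window [0,0] length 1 -- new best
  Position 1 ('e'): window [0,1] length 2 -- new best
  Position 2 ('e'): repeat (last at 1), move window start to 2
  Position 2 ('e'): window [2,2] length 1
  Position 3 ('e'): repeat (last at 2), move window start to 3
  Position 3 ('e'): window [3,3] length 1
  Position 4 ('f'): window [3,4] length 2
  Position 5 ('e'): repeat (last at 3), move window start to 4
  Position 5 ('e'): window [4,5] length 2
  Position 6 ('a'): window [4,6] length 3 -- new best
  Position 7 ('g'): window [4,7] length 4 -- new best
  Position 8 ('h'): window [4,8] length 5 -- new best
Longest substring with no repeats: "feagh" with length 5

5


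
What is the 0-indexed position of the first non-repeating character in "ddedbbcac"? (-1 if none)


Input: ddedbbcac
Character frequencies:
  'a': 1
  'b': 2
  'c': 2
  'd': 3
  'e': 1
Scanning left to right for freq == 1:
  Position 0 ('d'): freq=3, skip
  Position 1 ('d'): freq=3, skip
  Position 2 ('e'): unique! => answer = 2

2


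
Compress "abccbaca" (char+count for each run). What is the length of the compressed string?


Input: abccbaca
Runs:
  'a' x 1 => "a1"
  'b' x 1 => "b1"
  'c' x 2 => "c2"
  'b' x 1 => "b1"
  'a' x 1 => "a1"
  'c' x 1 => "c1"
  'a' x 1 => "a1"
Compressed: "a1b1c2b1a1c1a1"
Compressed length: 14

14


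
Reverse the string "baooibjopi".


Input: baooibjopi
Reading characters right to left:
  Position 9: 'i'
  Position 8: 'p'
  Position 7: 'o'
  Position 6: 'j'
  Position 5: 'b'
  Position 4: 'i'
  Position 3: 'o'
  Position 2: 'o'
  Position 1: 'a'
  Position 0: 'b'
Reversed: ipojbiooab

ipojbiooab


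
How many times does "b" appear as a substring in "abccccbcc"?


Searching for "b" in "abccccbcc"
Scanning each position:
  Position 0: "a" => no
  Position 1: "b" => MATCH
  Position 2: "c" => no
  Position 3: "c" => no
  Position 4: "c" => no
  Position 5: "c" => no
  Position 6: "b" => MATCH
  Position 7: "c" => no
  Position 8: "c" => no
Total occurrences: 2

2


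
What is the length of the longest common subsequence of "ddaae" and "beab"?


LCS of "ddaae" and "beab"
DP table:
           b    e    a    b
      0    0    0    0    0
  d   0    0    0    0    0
  d   0    0    0    0    0
  a   0    0    0    1    1
  a   0    0    0    1    1
  e   0    0    1    1    1
LCS length = dp[5][4] = 1

1


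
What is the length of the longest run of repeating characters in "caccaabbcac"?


Input: "caccaabbcac"
Scanning for longest run:
  Position 1 ('a'): new char, reset run to 1
  Position 2 ('c'): new char, reset run to 1
  Position 3 ('c'): continues run of 'c', length=2
  Position 4 ('a'): new char, reset run to 1
  Position 5 ('a'): continues run of 'a', length=2
  Position 6 ('b'): new char, reset run to 1
  Position 7 ('b'): continues run of 'b', length=2
  Position 8 ('c'): new char, reset run to 1
  Position 9 ('a'): new char, reset run to 1
  Position 10 ('c'): new char, reset run to 1
Longest run: 'c' with length 2

2


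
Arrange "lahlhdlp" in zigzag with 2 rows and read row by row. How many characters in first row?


Zigzag "lahlhdlp" into 2 rows:
Placing characters:
  'l' => row 0
  'a' => row 1
  'h' => row 0
  'l' => row 1
  'h' => row 0
  'd' => row 1
  'l' => row 0
  'p' => row 1
Rows:
  Row 0: "lhhl"
  Row 1: "aldp"
First row length: 4

4


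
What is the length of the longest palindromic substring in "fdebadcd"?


Input: "fdebadcd"
Checking substrings for palindromes:
  [5:8] "dcd" (len 3) => palindrome
Longest palindromic substring: "dcd" with length 3

3


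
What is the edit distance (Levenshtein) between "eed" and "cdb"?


Computing edit distance: "eed" -> "cdb"
DP table:
           c    d    b
      0    1    2    3
  e   1    1    2    3
  e   2    2    2    3
  d   3    3    2    3
Edit distance = dp[3][3] = 3

3


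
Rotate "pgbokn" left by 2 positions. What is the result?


Input: "pgbokn", rotate left by 2
First 2 characters: "pg"
Remaining characters: "bokn"
Concatenate remaining + first: "bokn" + "pg" = "boknpg"

boknpg


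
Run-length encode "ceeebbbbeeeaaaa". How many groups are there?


Input: ceeebbbbeeeaaaa
Scanning for consecutive runs:
  Group 1: 'c' x 1 (positions 0-0)
  Group 2: 'e' x 3 (positions 1-3)
  Group 3: 'b' x 4 (positions 4-7)
  Group 4: 'e' x 3 (positions 8-10)
  Group 5: 'a' x 4 (positions 11-14)
Total groups: 5

5


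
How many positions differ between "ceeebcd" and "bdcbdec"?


Comparing "ceeebcd" and "bdcbdec" position by position:
  Position 0: 'c' vs 'b' => DIFFER
  Position 1: 'e' vs 'd' => DIFFER
  Position 2: 'e' vs 'c' => DIFFER
  Position 3: 'e' vs 'b' => DIFFER
  Position 4: 'b' vs 'd' => DIFFER
  Position 5: 'c' vs 'e' => DIFFER
  Position 6: 'd' vs 'c' => DIFFER
Positions that differ: 7

7


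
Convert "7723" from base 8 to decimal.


Input: "7723" in base 8
Positional expansion:
  Digit '7' (value 7) x 8^3 = 3584
  Digit '7' (value 7) x 8^2 = 448
  Digit '2' (value 2) x 8^1 = 16
  Digit '3' (value 3) x 8^0 = 3
Sum = 4051

4051


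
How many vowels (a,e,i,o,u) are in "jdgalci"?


Input: jdgalci
Checking each character:
  'j' at position 0: consonant
  'd' at position 1: consonant
  'g' at position 2: consonant
  'a' at position 3: vowel (running total: 1)
  'l' at position 4: consonant
  'c' at position 5: consonant
  'i' at position 6: vowel (running total: 2)
Total vowels: 2

2


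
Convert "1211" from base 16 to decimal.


Input: "1211" in base 16
Positional expansion:
  Digit '1' (value 1) x 16^3 = 4096
  Digit '2' (value 2) x 16^2 = 512
  Digit '1' (value 1) x 16^1 = 16
  Digit '1' (value 1) x 16^0 = 1
Sum = 4625

4625


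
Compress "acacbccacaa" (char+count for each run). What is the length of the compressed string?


Input: acacbccacaa
Runs:
  'a' x 1 => "a1"
  'c' x 1 => "c1"
  'a' x 1 => "a1"
  'c' x 1 => "c1"
  'b' x 1 => "b1"
  'c' x 2 => "c2"
  'a' x 1 => "a1"
  'c' x 1 => "c1"
  'a' x 2 => "a2"
Compressed: "a1c1a1c1b1c2a1c1a2"
Compressed length: 18

18


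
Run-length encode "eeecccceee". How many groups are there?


Input: eeecccceee
Scanning for consecutive runs:
  Group 1: 'e' x 3 (positions 0-2)
  Group 2: 'c' x 4 (positions 3-6)
  Group 3: 'e' x 3 (positions 7-9)
Total groups: 3

3


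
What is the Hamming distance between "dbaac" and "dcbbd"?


Comparing "dbaac" and "dcbbd" position by position:
  Position 0: 'd' vs 'd' => same
  Position 1: 'b' vs 'c' => differ
  Position 2: 'a' vs 'b' => differ
  Position 3: 'a' vs 'b' => differ
  Position 4: 'c' vs 'd' => differ
Total differences (Hamming distance): 4

4


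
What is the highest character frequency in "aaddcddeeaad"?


Input: aaddcddeeaad
Character counts:
  'a': 4
  'c': 1
  'd': 5
  'e': 2
Maximum frequency: 5

5


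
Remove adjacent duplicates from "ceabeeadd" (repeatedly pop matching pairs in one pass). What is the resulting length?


Input: ceabeeadd
Stack-based adjacent duplicate removal:
  Read 'c': push. Stack: c
  Read 'e': push. Stack: ce
  Read 'a': push. Stack: cea
  Read 'b': push. Stack: ceab
  Read 'e': push. Stack: ceabe
  Read 'e': matches stack top 'e' => pop. Stack: ceab
  Read 'a': push. Stack: ceaba
  Read 'd': push. Stack: ceabad
  Read 'd': matches stack top 'd' => pop. Stack: ceaba
Final stack: "ceaba" (length 5)

5


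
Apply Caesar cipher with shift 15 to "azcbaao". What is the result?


Caesar cipher: shift "azcbaao" by 15
  'a' (pos 0) + 15 = pos 15 = 'p'
  'z' (pos 25) + 15 = pos 14 = 'o'
  'c' (pos 2) + 15 = pos 17 = 'r'
  'b' (pos 1) + 15 = pos 16 = 'q'
  'a' (pos 0) + 15 = pos 15 = 'p'
  'a' (pos 0) + 15 = pos 15 = 'p'
  'o' (pos 14) + 15 = pos 3 = 'd'
Result: porqppd

porqppd


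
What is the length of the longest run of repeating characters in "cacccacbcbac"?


Input: "cacccacbcbac"
Scanning for longest run:
  Position 1 ('a'): new char, reset run to 1
  Position 2 ('c'): new char, reset run to 1
  Position 3 ('c'): continues run of 'c', length=2
  Position 4 ('c'): continues run of 'c', length=3
  Position 5 ('a'): new char, reset run to 1
  Position 6 ('c'): new char, reset run to 1
  Position 7 ('b'): new char, reset run to 1
  Position 8 ('c'): new char, reset run to 1
  Position 9 ('b'): new char, reset run to 1
  Position 10 ('a'): new char, reset run to 1
  Position 11 ('c'): new char, reset run to 1
Longest run: 'c' with length 3

3


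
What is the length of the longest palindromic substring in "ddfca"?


Input: "ddfca"
Checking substrings for palindromes:
  [0:2] "dd" (len 2) => palindrome
Longest palindromic substring: "dd" with length 2

2


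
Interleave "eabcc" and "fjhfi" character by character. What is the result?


Interleaving "eabcc" and "fjhfi":
  Position 0: 'e' from first, 'f' from second => "ef"
  Position 1: 'a' from first, 'j' from second => "aj"
  Position 2: 'b' from first, 'h' from second => "bh"
  Position 3: 'c' from first, 'f' from second => "cf"
  Position 4: 'c' from first, 'i' from second => "ci"
Result: efajbhcfci

efajbhcfci


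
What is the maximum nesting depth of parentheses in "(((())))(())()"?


Input: "(((())))(())()"
Tracking depth:
  Position 0 '(': depth becomes 1
  Position 1 '(': depth becomes 2
  Position 2 '(': depth becomes 3
  Position 3 '(': depth becomes 4
  Position 4 ')': depth becomes 3
  Position 5 ')': depth becomes 2
  Position 6 ')': depth becomes 1
  Position 7 ')': depth becomes 0
  Position 8 '(': depth becomes 1
  Position 9 '(': depth becomes 2
  Position 10 ')': depth becomes 1
  Position 11 ')': depth becomes 0
  Position 12 '(': depth becomes 1
  Position 13 ')': depth becomes 0
Maximum depth reached: 4

4


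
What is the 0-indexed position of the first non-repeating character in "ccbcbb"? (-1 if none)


Input: ccbcbb
Character frequencies:
  'b': 3
  'c': 3
Scanning left to right for freq == 1:
  Position 0 ('c'): freq=3, skip
  Position 1 ('c'): freq=3, skip
  Position 2 ('b'): freq=3, skip
  Position 3 ('c'): freq=3, skip
  Position 4 ('b'): freq=3, skip
  Position 5 ('b'): freq=3, skip
  No unique character found => answer = -1

-1


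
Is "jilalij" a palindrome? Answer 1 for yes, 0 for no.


Input: jilalij
Reversed: jilalij
  Compare pos 0 ('j') with pos 6 ('j'): match
  Compare pos 1 ('i') with pos 5 ('i'): match
  Compare pos 2 ('l') with pos 4 ('l'): match
Result: palindrome

1


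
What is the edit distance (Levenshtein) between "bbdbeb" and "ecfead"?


Computing edit distance: "bbdbeb" -> "ecfead"
DP table:
           e    c    f    e    a    d
      0    1    2    3    4    5    6
  b   1    1    2    3    4    5    6
  b   2    2    2    3    4    5    6
  d   3    3    3    3    4    5    5
  b   4    4    4    4    4    5    6
  e   5    4    5    5    4    5    6
  b   6    5    5    6    5    5    6
Edit distance = dp[6][6] = 6

6


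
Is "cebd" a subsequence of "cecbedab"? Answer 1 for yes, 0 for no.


Check if "cebd" is a subsequence of "cecbedab"
Greedy scan:
  Position 0 ('c'): matches sub[0] = 'c'
  Position 1 ('e'): matches sub[1] = 'e'
  Position 2 ('c'): no match needed
  Position 3 ('b'): matches sub[2] = 'b'
  Position 4 ('e'): no match needed
  Position 5 ('d'): matches sub[3] = 'd'
  Position 6 ('a'): no match needed
  Position 7 ('b'): no match needed
All 4 characters matched => is a subsequence

1


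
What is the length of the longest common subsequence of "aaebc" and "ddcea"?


LCS of "aaebc" and "ddcea"
DP table:
           d    d    c    e    a
      0    0    0    0    0    0
  a   0    0    0    0    0    1
  a   0    0    0    0    0    1
  e   0    0    0    0    1    1
  b   0    0    0    0    1    1
  c   0    0    0    1    1    1
LCS length = dp[5][5] = 1

1


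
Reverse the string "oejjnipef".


Input: oejjnipef
Reading characters right to left:
  Position 8: 'f'
  Position 7: 'e'
  Position 6: 'p'
  Position 5: 'i'
  Position 4: 'n'
  Position 3: 'j'
  Position 2: 'j'
  Position 1: 'e'
  Position 0: 'o'
Reversed: fepinjjeo

fepinjjeo


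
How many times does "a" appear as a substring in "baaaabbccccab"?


Searching for "a" in "baaaabbccccab"
Scanning each position:
  Position 0: "b" => no
  Position 1: "a" => MATCH
  Position 2: "a" => MATCH
  Position 3: "a" => MATCH
  Position 4: "a" => MATCH
  Position 5: "b" => no
  Position 6: "b" => no
  Position 7: "c" => no
  Position 8: "c" => no
  Position 9: "c" => no
  Position 10: "c" => no
  Position 11: "a" => MATCH
  Position 12: "b" => no
Total occurrences: 5

5


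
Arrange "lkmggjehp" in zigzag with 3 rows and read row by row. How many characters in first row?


Zigzag "lkmggjehp" into 3 rows:
Placing characters:
  'l' => row 0
  'k' => row 1
  'm' => row 2
  'g' => row 1
  'g' => row 0
  'j' => row 1
  'e' => row 2
  'h' => row 1
  'p' => row 0
Rows:
  Row 0: "lgp"
  Row 1: "kgjh"
  Row 2: "me"
First row length: 3

3


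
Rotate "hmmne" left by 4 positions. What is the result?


Input: "hmmne", rotate left by 4
First 4 characters: "hmmn"
Remaining characters: "e"
Concatenate remaining + first: "e" + "hmmn" = "ehmmn"

ehmmn


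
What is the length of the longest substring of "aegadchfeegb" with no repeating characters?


Input: "aegadchfeegb"
Sliding window (track last position of each char):
  Position 0 ('a'): window [0,0] length 1 -- new best
  Position 1 ('e'): window [0,1] length 2 -- new best
  Position 2 ('g'): window [0,2] length 3 -- new best
  Position 3 ('a'): repeat (last at 0), move window start to 1
  Position 3 ('a'): window [1,3] length 3
  Position 4 ('d'): window [1,4] length 4 -- new best
  Position 5 ('c'): window [1,5] length 5 -- new best
  Position 6 ('h'): window [1,6] length 6 -- new best
  Position 7 ('f'): window [1,7] length 7 -- new best
  Position 8 ('e'): repeat (last at 1), move window start to 2
  Position 8 ('e'): window [2,8] length 7
  Position 9 ('e'): repeat (last at 8), move window start to 9
  Position 9 ('e'): window [9,9] length 1
  Position 10 ('g'): window [9,10] length 2
  Position 11 ('b'): window [9,11] length 3
Longest substring with no repeats: "egadchf" with length 7

7


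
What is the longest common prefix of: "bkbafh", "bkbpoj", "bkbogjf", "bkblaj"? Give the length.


Words: bkbafh, bkbpoj, bkbogjf, bkblaj
  Position 0: all 'b' => match
  Position 1: all 'k' => match
  Position 2: all 'b' => match
  Position 3: ('a', 'p', 'o', 'l') => mismatch, stop
LCP = "bkb" (length 3)

3


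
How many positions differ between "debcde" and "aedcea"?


Comparing "debcde" and "aedcea" position by position:
  Position 0: 'd' vs 'a' => DIFFER
  Position 1: 'e' vs 'e' => same
  Position 2: 'b' vs 'd' => DIFFER
  Position 3: 'c' vs 'c' => same
  Position 4: 'd' vs 'e' => DIFFER
  Position 5: 'e' vs 'a' => DIFFER
Positions that differ: 4

4


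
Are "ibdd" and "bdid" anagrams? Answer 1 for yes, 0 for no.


Strings: "ibdd", "bdid"
Sorted first:  bddi
Sorted second: bddi
Sorted forms match => anagrams

1


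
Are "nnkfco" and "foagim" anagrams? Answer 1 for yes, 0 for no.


Strings: "nnkfco", "foagim"
Sorted first:  cfknno
Sorted second: afgimo
Differ at position 0: 'c' vs 'a' => not anagrams

0


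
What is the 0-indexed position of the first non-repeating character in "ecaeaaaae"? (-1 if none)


Input: ecaeaaaae
Character frequencies:
  'a': 5
  'c': 1
  'e': 3
Scanning left to right for freq == 1:
  Position 0 ('e'): freq=3, skip
  Position 1 ('c'): unique! => answer = 1

1


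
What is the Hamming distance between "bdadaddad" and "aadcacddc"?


Comparing "bdadaddad" and "aadcacddc" position by position:
  Position 0: 'b' vs 'a' => differ
  Position 1: 'd' vs 'a' => differ
  Position 2: 'a' vs 'd' => differ
  Position 3: 'd' vs 'c' => differ
  Position 4: 'a' vs 'a' => same
  Position 5: 'd' vs 'c' => differ
  Position 6: 'd' vs 'd' => same
  Position 7: 'a' vs 'd' => differ
  Position 8: 'd' vs 'c' => differ
Total differences (Hamming distance): 7

7


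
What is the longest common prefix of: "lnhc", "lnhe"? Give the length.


Words: lnhc, lnhe
  Position 0: all 'l' => match
  Position 1: all 'n' => match
  Position 2: all 'h' => match
  Position 3: ('c', 'e') => mismatch, stop
LCP = "lnh" (length 3)

3


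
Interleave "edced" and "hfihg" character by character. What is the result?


Interleaving "edced" and "hfihg":
  Position 0: 'e' from first, 'h' from second => "eh"
  Position 1: 'd' from first, 'f' from second => "df"
  Position 2: 'c' from first, 'i' from second => "ci"
  Position 3: 'e' from first, 'h' from second => "eh"
  Position 4: 'd' from first, 'g' from second => "dg"
Result: ehdfciehdg

ehdfciehdg


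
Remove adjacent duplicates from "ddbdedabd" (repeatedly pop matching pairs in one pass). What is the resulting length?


Input: ddbdedabd
Stack-based adjacent duplicate removal:
  Read 'd': push. Stack: d
  Read 'd': matches stack top 'd' => pop. Stack: (empty)
  Read 'b': push. Stack: b
  Read 'd': push. Stack: bd
  Read 'e': push. Stack: bde
  Read 'd': push. Stack: bded
  Read 'a': push. Stack: bdeda
  Read 'b': push. Stack: bdedab
  Read 'd': push. Stack: bdedabd
Final stack: "bdedabd" (length 7)

7


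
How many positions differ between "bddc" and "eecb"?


Comparing "bddc" and "eecb" position by position:
  Position 0: 'b' vs 'e' => DIFFER
  Position 1: 'd' vs 'e' => DIFFER
  Position 2: 'd' vs 'c' => DIFFER
  Position 3: 'c' vs 'b' => DIFFER
Positions that differ: 4

4


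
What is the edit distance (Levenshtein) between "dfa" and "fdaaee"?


Computing edit distance: "dfa" -> "fdaaee"
DP table:
           f    d    a    a    e    e
      0    1    2    3    4    5    6
  d   1    1    1    2    3    4    5
  f   2    1    2    2    3    4    5
  a   3    2    2    2    2    3    4
Edit distance = dp[3][6] = 4

4


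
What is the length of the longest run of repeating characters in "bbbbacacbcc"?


Input: "bbbbacacbcc"
Scanning for longest run:
  Position 1 ('b'): continues run of 'b', length=2
  Position 2 ('b'): continues run of 'b', length=3
  Position 3 ('b'): continues run of 'b', length=4
  Position 4 ('a'): new char, reset run to 1
  Position 5 ('c'): new char, reset run to 1
  Position 6 ('a'): new char, reset run to 1
  Position 7 ('c'): new char, reset run to 1
  Position 8 ('b'): new char, reset run to 1
  Position 9 ('c'): new char, reset run to 1
  Position 10 ('c'): continues run of 'c', length=2
Longest run: 'b' with length 4

4


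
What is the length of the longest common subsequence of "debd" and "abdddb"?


LCS of "debd" and "abdddb"
DP table:
           a    b    d    d    d    b
      0    0    0    0    0    0    0
  d   0    0    0    1    1    1    1
  e   0    0    0    1    1    1    1
  b   0    0    1    1    1    1    2
  d   0    0    1    2    2    2    2
LCS length = dp[4][6] = 2

2


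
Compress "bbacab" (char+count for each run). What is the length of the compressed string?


Input: bbacab
Runs:
  'b' x 2 => "b2"
  'a' x 1 => "a1"
  'c' x 1 => "c1"
  'a' x 1 => "a1"
  'b' x 1 => "b1"
Compressed: "b2a1c1a1b1"
Compressed length: 10

10


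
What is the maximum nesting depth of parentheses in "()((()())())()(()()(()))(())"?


Input: "()((()())())()(()()(()))(())"
Tracking depth:
  Position 0 '(': depth becomes 1
  Position 1 ')': depth becomes 0
  Position 2 '(': depth becomes 1
  Position 3 '(': depth becomes 2
  Position 4 '(': depth becomes 3
  Position 5 ')': depth becomes 2
  Position 6 '(': depth becomes 3
  Position 7 ')': depth becomes 2
  Position 8 ')': depth becomes 1
  Position 9 '(': depth becomes 2
  Position 10 ')': depth becomes 1
  Position 11 ')': depth becomes 0
  Position 12 '(': depth becomes 1
  Position 13 ')': depth becomes 0
  Position 14 '(': depth becomes 1
  Position 15 '(': depth becomes 2
  Position 16 ')': depth becomes 1
  Position 17 '(': depth becomes 2
  Position 18 ')': depth becomes 1
  Position 19 '(': depth becomes 2
  Position 20 '(': depth becomes 3
  Position 21 ')': depth becomes 2
  Position 22 ')': depth becomes 1
  Position 23 ')': depth becomes 0
  Position 24 '(': depth becomes 1
  Position 25 '(': depth becomes 2
  Position 26 ')': depth becomes 1
  Position 27 ')': depth becomes 0
Maximum depth reached: 3

3


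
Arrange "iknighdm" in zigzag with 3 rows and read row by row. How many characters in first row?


Zigzag "iknighdm" into 3 rows:
Placing characters:
  'i' => row 0
  'k' => row 1
  'n' => row 2
  'i' => row 1
  'g' => row 0
  'h' => row 1
  'd' => row 2
  'm' => row 1
Rows:
  Row 0: "ig"
  Row 1: "kihm"
  Row 2: "nd"
First row length: 2

2


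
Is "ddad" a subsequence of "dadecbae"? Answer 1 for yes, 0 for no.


Check if "ddad" is a subsequence of "dadecbae"
Greedy scan:
  Position 0 ('d'): matches sub[0] = 'd'
  Position 1 ('a'): no match needed
  Position 2 ('d'): matches sub[1] = 'd'
  Position 3 ('e'): no match needed
  Position 4 ('c'): no match needed
  Position 5 ('b'): no match needed
  Position 6 ('a'): matches sub[2] = 'a'
  Position 7 ('e'): no match needed
Only matched 3/4 characters => not a subsequence

0


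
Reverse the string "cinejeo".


Input: cinejeo
Reading characters right to left:
  Position 6: 'o'
  Position 5: 'e'
  Position 4: 'j'
  Position 3: 'e'
  Position 2: 'n'
  Position 1: 'i'
  Position 0: 'c'
Reversed: oejenic

oejenic


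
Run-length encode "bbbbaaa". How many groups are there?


Input: bbbbaaa
Scanning for consecutive runs:
  Group 1: 'b' x 4 (positions 0-3)
  Group 2: 'a' x 3 (positions 4-6)
Total groups: 2

2


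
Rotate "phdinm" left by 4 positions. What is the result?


Input: "phdinm", rotate left by 4
First 4 characters: "phdi"
Remaining characters: "nm"
Concatenate remaining + first: "nm" + "phdi" = "nmphdi"

nmphdi


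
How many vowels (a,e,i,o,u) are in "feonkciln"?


Input: feonkciln
Checking each character:
  'f' at position 0: consonant
  'e' at position 1: vowel (running total: 1)
  'o' at position 2: vowel (running total: 2)
  'n' at position 3: consonant
  'k' at position 4: consonant
  'c' at position 5: consonant
  'i' at position 6: vowel (running total: 3)
  'l' at position 7: consonant
  'n' at position 8: consonant
Total vowels: 3

3


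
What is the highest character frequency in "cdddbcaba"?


Input: cdddbcaba
Character counts:
  'a': 2
  'b': 2
  'c': 2
  'd': 3
Maximum frequency: 3

3


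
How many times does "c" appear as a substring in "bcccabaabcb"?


Searching for "c" in "bcccabaabcb"
Scanning each position:
  Position 0: "b" => no
  Position 1: "c" => MATCH
  Position 2: "c" => MATCH
  Position 3: "c" => MATCH
  Position 4: "a" => no
  Position 5: "b" => no
  Position 6: "a" => no
  Position 7: "a" => no
  Position 8: "b" => no
  Position 9: "c" => MATCH
  Position 10: "b" => no
Total occurrences: 4

4


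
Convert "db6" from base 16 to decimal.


Input: "db6" in base 16
Positional expansion:
  Digit 'd' (value 13) x 16^2 = 3328
  Digit 'b' (value 11) x 16^1 = 176
  Digit '6' (value 6) x 16^0 = 6
Sum = 3510

3510


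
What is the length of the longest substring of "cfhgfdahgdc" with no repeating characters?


Input: "cfhgfdahgdc"
Sliding window (track last position of each char):
  Position 0 ('c'): window [0,0] length 1 -- new best
  Position 1 ('f'): window [0,1] length 2 -- new best
  Position 2 ('h'): window [0,2] length 3 -- new best
  Position 3 ('g'): window [0,3] length 4 -- new best
  Position 4 ('f'): repeat (last at 1), move window start to 2
  Position 4 ('f'): window [2,4] length 3
  Position 5 ('d'): window [2,5] length 4
  Position 6 ('a'): window [2,6] length 5 -- new best
  Position 7 ('h'): repeat (last at 2), move window start to 3
  Position 7 ('h'): window [3,7] length 5
  Position 8 ('g'): repeat (last at 3), move window start to 4
  Position 8 ('g'): window [4,8] length 5
  Position 9 ('d'): repeat (last at 5), move window start to 6
  Position 9 ('d'): window [6,9] length 4
  Position 10 ('c'): window [6,10] length 5
Longest substring with no repeats: "hgfda" with length 5

5


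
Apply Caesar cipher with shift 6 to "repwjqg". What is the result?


Caesar cipher: shift "repwjqg" by 6
  'r' (pos 17) + 6 = pos 23 = 'x'
  'e' (pos 4) + 6 = pos 10 = 'k'
  'p' (pos 15) + 6 = pos 21 = 'v'
  'w' (pos 22) + 6 = pos 2 = 'c'
  'j' (pos 9) + 6 = pos 15 = 'p'
  'q' (pos 16) + 6 = pos 22 = 'w'
  'g' (pos 6) + 6 = pos 12 = 'm'
Result: xkvcpwm

xkvcpwm


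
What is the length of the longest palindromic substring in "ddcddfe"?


Input: "ddcddfe"
Checking substrings for palindromes:
  [0:5] "ddcdd" (len 5) => palindrome
  [1:4] "dcd" (len 3) => palindrome
  [0:2] "dd" (len 2) => palindrome
  [3:5] "dd" (len 2) => palindrome
Longest palindromic substring: "ddcdd" with length 5

5


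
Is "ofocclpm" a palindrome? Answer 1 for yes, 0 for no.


Input: ofocclpm
Reversed: mplccofo
  Compare pos 0 ('o') with pos 7 ('m'): MISMATCH
  Compare pos 1 ('f') with pos 6 ('p'): MISMATCH
  Compare pos 2 ('o') with pos 5 ('l'): MISMATCH
  Compare pos 3 ('c') with pos 4 ('c'): match
Result: not a palindrome

0


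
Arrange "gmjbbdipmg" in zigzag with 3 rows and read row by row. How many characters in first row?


Zigzag "gmjbbdipmg" into 3 rows:
Placing characters:
  'g' => row 0
  'm' => row 1
  'j' => row 2
  'b' => row 1
  'b' => row 0
  'd' => row 1
  'i' => row 2
  'p' => row 1
  'm' => row 0
  'g' => row 1
Rows:
  Row 0: "gbm"
  Row 1: "mbdpg"
  Row 2: "ji"
First row length: 3

3


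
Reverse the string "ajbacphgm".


Input: ajbacphgm
Reading characters right to left:
  Position 8: 'm'
  Position 7: 'g'
  Position 6: 'h'
  Position 5: 'p'
  Position 4: 'c'
  Position 3: 'a'
  Position 2: 'b'
  Position 1: 'j'
  Position 0: 'a'
Reversed: mghpcabja

mghpcabja


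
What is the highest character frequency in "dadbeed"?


Input: dadbeed
Character counts:
  'a': 1
  'b': 1
  'd': 3
  'e': 2
Maximum frequency: 3

3


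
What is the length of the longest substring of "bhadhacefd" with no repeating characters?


Input: "bhadhacefd"
Sliding window (track last position of each char):
  Position 0 ('b'): window [0,0] length 1 -- new best
  Position 1 ('h'): window [0,1] length 2 -- new best
  Position 2 ('a'): window [0,2] length 3 -- new best
  Position 3 ('d'): window [0,3] length 4 -- new best
  Position 4 ('h'): repeat (last at 1), move window start to 2
  Position 4 ('h'): window [2,4] length 3
  Position 5 ('a'): repeat (last at 2), move window start to 3
  Position 5 ('a'): window [3,5] length 3
  Position 6 ('c'): window [3,6] length 4
  Position 7 ('e'): window [3,7] length 5 -- new best
  Position 8 ('f'): window [3,8] length 6 -- new best
  Position 9 ('d'): repeat (last at 3), move window start to 4
  Position 9 ('d'): window [4,9] length 6
Longest substring with no repeats: "dhacef" with length 6

6


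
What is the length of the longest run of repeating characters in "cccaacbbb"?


Input: "cccaacbbb"
Scanning for longest run:
  Position 1 ('c'): continues run of 'c', length=2
  Position 2 ('c'): continues run of 'c', length=3
  Position 3 ('a'): new char, reset run to 1
  Position 4 ('a'): continues run of 'a', length=2
  Position 5 ('c'): new char, reset run to 1
  Position 6 ('b'): new char, reset run to 1
  Position 7 ('b'): continues run of 'b', length=2
  Position 8 ('b'): continues run of 'b', length=3
Longest run: 'c' with length 3

3


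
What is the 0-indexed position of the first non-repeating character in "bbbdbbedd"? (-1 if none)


Input: bbbdbbedd
Character frequencies:
  'b': 5
  'd': 3
  'e': 1
Scanning left to right for freq == 1:
  Position 0 ('b'): freq=5, skip
  Position 1 ('b'): freq=5, skip
  Position 2 ('b'): freq=5, skip
  Position 3 ('d'): freq=3, skip
  Position 4 ('b'): freq=5, skip
  Position 5 ('b'): freq=5, skip
  Position 6 ('e'): unique! => answer = 6

6


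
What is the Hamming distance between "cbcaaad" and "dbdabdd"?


Comparing "cbcaaad" and "dbdabdd" position by position:
  Position 0: 'c' vs 'd' => differ
  Position 1: 'b' vs 'b' => same
  Position 2: 'c' vs 'd' => differ
  Position 3: 'a' vs 'a' => same
  Position 4: 'a' vs 'b' => differ
  Position 5: 'a' vs 'd' => differ
  Position 6: 'd' vs 'd' => same
Total differences (Hamming distance): 4

4


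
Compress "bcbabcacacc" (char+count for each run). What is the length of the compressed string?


Input: bcbabcacacc
Runs:
  'b' x 1 => "b1"
  'c' x 1 => "c1"
  'b' x 1 => "b1"
  'a' x 1 => "a1"
  'b' x 1 => "b1"
  'c' x 1 => "c1"
  'a' x 1 => "a1"
  'c' x 1 => "c1"
  'a' x 1 => "a1"
  'c' x 2 => "c2"
Compressed: "b1c1b1a1b1c1a1c1a1c2"
Compressed length: 20

20


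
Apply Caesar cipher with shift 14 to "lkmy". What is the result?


Caesar cipher: shift "lkmy" by 14
  'l' (pos 11) + 14 = pos 25 = 'z'
  'k' (pos 10) + 14 = pos 24 = 'y'
  'm' (pos 12) + 14 = pos 0 = 'a'
  'y' (pos 24) + 14 = pos 12 = 'm'
Result: zyam

zyam


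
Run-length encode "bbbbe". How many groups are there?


Input: bbbbe
Scanning for consecutive runs:
  Group 1: 'b' x 4 (positions 0-3)
  Group 2: 'e' x 1 (positions 4-4)
Total groups: 2

2


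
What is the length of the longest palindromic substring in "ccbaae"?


Input: "ccbaae"
Checking substrings for palindromes:
  [0:2] "cc" (len 2) => palindrome
  [3:5] "aa" (len 2) => palindrome
Longest palindromic substring: "cc" with length 2

2


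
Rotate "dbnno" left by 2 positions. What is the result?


Input: "dbnno", rotate left by 2
First 2 characters: "db"
Remaining characters: "nno"
Concatenate remaining + first: "nno" + "db" = "nnodb"

nnodb


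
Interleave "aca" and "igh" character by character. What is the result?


Interleaving "aca" and "igh":
  Position 0: 'a' from first, 'i' from second => "ai"
  Position 1: 'c' from first, 'g' from second => "cg"
  Position 2: 'a' from first, 'h' from second => "ah"
Result: aicgah

aicgah


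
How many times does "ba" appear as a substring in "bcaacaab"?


Searching for "ba" in "bcaacaab"
Scanning each position:
  Position 0: "bc" => no
  Position 1: "ca" => no
  Position 2: "aa" => no
  Position 3: "ac" => no
  Position 4: "ca" => no
  Position 5: "aa" => no
  Position 6: "ab" => no
Total occurrences: 0

0


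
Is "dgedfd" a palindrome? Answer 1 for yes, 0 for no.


Input: dgedfd
Reversed: dfdegd
  Compare pos 0 ('d') with pos 5 ('d'): match
  Compare pos 1 ('g') with pos 4 ('f'): MISMATCH
  Compare pos 2 ('e') with pos 3 ('d'): MISMATCH
Result: not a palindrome

0


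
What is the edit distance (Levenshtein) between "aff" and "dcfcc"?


Computing edit distance: "aff" -> "dcfcc"
DP table:
           d    c    f    c    c
      0    1    2    3    4    5
  a   1    1    2    3    4    5
  f   2    2    2    2    3    4
  f   3    3    3    2    3    4
Edit distance = dp[3][5] = 4

4


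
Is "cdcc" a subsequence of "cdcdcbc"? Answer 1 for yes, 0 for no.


Check if "cdcc" is a subsequence of "cdcdcbc"
Greedy scan:
  Position 0 ('c'): matches sub[0] = 'c'
  Position 1 ('d'): matches sub[1] = 'd'
  Position 2 ('c'): matches sub[2] = 'c'
  Position 3 ('d'): no match needed
  Position 4 ('c'): matches sub[3] = 'c'
  Position 5 ('b'): no match needed
  Position 6 ('c'): no match needed
All 4 characters matched => is a subsequence

1


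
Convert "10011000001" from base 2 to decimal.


Input: "10011000001" in base 2
Positional expansion:
  Digit '1' (value 1) x 2^10 = 1024
  Digit '0' (value 0) x 2^9 = 0
  Digit '0' (value 0) x 2^8 = 0
  Digit '1' (value 1) x 2^7 = 128
  Digit '1' (value 1) x 2^6 = 64
  Digit '0' (value 0) x 2^5 = 0
  Digit '0' (value 0) x 2^4 = 0
  Digit '0' (value 0) x 2^3 = 0
  Digit '0' (value 0) x 2^2 = 0
  Digit '0' (value 0) x 2^1 = 0
  Digit '1' (value 1) x 2^0 = 1
Sum = 1217

1217


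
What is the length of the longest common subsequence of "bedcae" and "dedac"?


LCS of "bedcae" and "dedac"
DP table:
           d    e    d    a    c
      0    0    0    0    0    0
  b   0    0    0    0    0    0
  e   0    0    1    1    1    1
  d   0    1    1    2    2    2
  c   0    1    1    2    2    3
  a   0    1    1    2    3    3
  e   0    1    2    2    3    3
LCS length = dp[6][5] = 3

3


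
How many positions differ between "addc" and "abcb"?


Comparing "addc" and "abcb" position by position:
  Position 0: 'a' vs 'a' => same
  Position 1: 'd' vs 'b' => DIFFER
  Position 2: 'd' vs 'c' => DIFFER
  Position 3: 'c' vs 'b' => DIFFER
Positions that differ: 3

3


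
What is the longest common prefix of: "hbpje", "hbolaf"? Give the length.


Words: hbpje, hbolaf
  Position 0: all 'h' => match
  Position 1: all 'b' => match
  Position 2: ('p', 'o') => mismatch, stop
LCP = "hb" (length 2)

2


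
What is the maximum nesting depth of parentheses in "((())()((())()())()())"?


Input: "((())()((())()())()())"
Tracking depth:
  Position 0 '(': depth becomes 1
  Position 1 '(': depth becomes 2
  Position 2 '(': depth becomes 3
  Position 3 ')': depth becomes 2
  Position 4 ')': depth becomes 1
  Position 5 '(': depth becomes 2
  Position 6 ')': depth becomes 1
  Position 7 '(': depth becomes 2
  Position 8 '(': depth becomes 3
  Position 9 '(': depth becomes 4
  Position 10 ')': depth becomes 3
  Position 11 ')': depth becomes 2
  Position 12 '(': depth becomes 3
  Position 13 ')': depth becomes 2
  Position 14 '(': depth becomes 3
  Position 15 ')': depth becomes 2
  Position 16 ')': depth becomes 1
  Position 17 '(': depth becomes 2
  Position 18 ')': depth becomes 1
  Position 19 '(': depth becomes 2
  Position 20 ')': depth becomes 1
  Position 21 ')': depth becomes 0
Maximum depth reached: 4

4


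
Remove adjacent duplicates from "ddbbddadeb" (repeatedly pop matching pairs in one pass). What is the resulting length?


Input: ddbbddadeb
Stack-based adjacent duplicate removal:
  Read 'd': push. Stack: d
  Read 'd': matches stack top 'd' => pop. Stack: (empty)
  Read 'b': push. Stack: b
  Read 'b': matches stack top 'b' => pop. Stack: (empty)
  Read 'd': push. Stack: d
  Read 'd': matches stack top 'd' => pop. Stack: (empty)
  Read 'a': push. Stack: a
  Read 'd': push. Stack: ad
  Read 'e': push. Stack: ade
  Read 'b': push. Stack: adeb
Final stack: "adeb" (length 4)

4


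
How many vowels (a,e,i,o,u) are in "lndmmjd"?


Input: lndmmjd
Checking each character:
  'l' at position 0: consonant
  'n' at position 1: consonant
  'd' at position 2: consonant
  'm' at position 3: consonant
  'm' at position 4: consonant
  'j' at position 5: consonant
  'd' at position 6: consonant
Total vowels: 0

0


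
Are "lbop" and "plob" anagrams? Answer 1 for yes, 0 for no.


Strings: "lbop", "plob"
Sorted first:  blop
Sorted second: blop
Sorted forms match => anagrams

1


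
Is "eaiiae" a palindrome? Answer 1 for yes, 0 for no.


Input: eaiiae
Reversed: eaiiae
  Compare pos 0 ('e') with pos 5 ('e'): match
  Compare pos 1 ('a') with pos 4 ('a'): match
  Compare pos 2 ('i') with pos 3 ('i'): match
Result: palindrome

1


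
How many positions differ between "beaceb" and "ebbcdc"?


Comparing "beaceb" and "ebbcdc" position by position:
  Position 0: 'b' vs 'e' => DIFFER
  Position 1: 'e' vs 'b' => DIFFER
  Position 2: 'a' vs 'b' => DIFFER
  Position 3: 'c' vs 'c' => same
  Position 4: 'e' vs 'd' => DIFFER
  Position 5: 'b' vs 'c' => DIFFER
Positions that differ: 5

5


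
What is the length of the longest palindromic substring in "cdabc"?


Input: "cdabc"
Checking substrings for palindromes:
  No multi-char palindromic substrings found
Longest palindromic substring: "c" with length 1

1


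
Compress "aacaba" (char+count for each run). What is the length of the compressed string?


Input: aacaba
Runs:
  'a' x 2 => "a2"
  'c' x 1 => "c1"
  'a' x 1 => "a1"
  'b' x 1 => "b1"
  'a' x 1 => "a1"
Compressed: "a2c1a1b1a1"
Compressed length: 10

10


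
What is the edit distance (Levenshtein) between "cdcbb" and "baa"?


Computing edit distance: "cdcbb" -> "baa"
DP table:
           b    a    a
      0    1    2    3
  c   1    1    2    3
  d   2    2    2    3
  c   3    3    3    3
  b   4    3    4    4
  b   5    4    4    5
Edit distance = dp[5][3] = 5

5


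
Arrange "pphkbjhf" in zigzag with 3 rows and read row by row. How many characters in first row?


Zigzag "pphkbjhf" into 3 rows:
Placing characters:
  'p' => row 0
  'p' => row 1
  'h' => row 2
  'k' => row 1
  'b' => row 0
  'j' => row 1
  'h' => row 2
  'f' => row 1
Rows:
  Row 0: "pb"
  Row 1: "pkjf"
  Row 2: "hh"
First row length: 2

2


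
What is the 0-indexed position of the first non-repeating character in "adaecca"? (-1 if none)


Input: adaecca
Character frequencies:
  'a': 3
  'c': 2
  'd': 1
  'e': 1
Scanning left to right for freq == 1:
  Position 0 ('a'): freq=3, skip
  Position 1 ('d'): unique! => answer = 1

1


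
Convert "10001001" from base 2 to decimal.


Input: "10001001" in base 2
Positional expansion:
  Digit '1' (value 1) x 2^7 = 128
  Digit '0' (value 0) x 2^6 = 0
  Digit '0' (value 0) x 2^5 = 0
  Digit '0' (value 0) x 2^4 = 0
  Digit '1' (value 1) x 2^3 = 8
  Digit '0' (value 0) x 2^2 = 0
  Digit '0' (value 0) x 2^1 = 0
  Digit '1' (value 1) x 2^0 = 1
Sum = 137

137


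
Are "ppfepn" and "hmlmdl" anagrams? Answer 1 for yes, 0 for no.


Strings: "ppfepn", "hmlmdl"
Sorted first:  efnppp
Sorted second: dhllmm
Differ at position 0: 'e' vs 'd' => not anagrams

0


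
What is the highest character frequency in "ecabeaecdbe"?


Input: ecabeaecdbe
Character counts:
  'a': 2
  'b': 2
  'c': 2
  'd': 1
  'e': 4
Maximum frequency: 4

4


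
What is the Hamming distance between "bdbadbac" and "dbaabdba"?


Comparing "bdbadbac" and "dbaabdba" position by position:
  Position 0: 'b' vs 'd' => differ
  Position 1: 'd' vs 'b' => differ
  Position 2: 'b' vs 'a' => differ
  Position 3: 'a' vs 'a' => same
  Position 4: 'd' vs 'b' => differ
  Position 5: 'b' vs 'd' => differ
  Position 6: 'a' vs 'b' => differ
  Position 7: 'c' vs 'a' => differ
Total differences (Hamming distance): 7

7


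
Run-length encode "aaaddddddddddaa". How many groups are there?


Input: aaaddddddddddaa
Scanning for consecutive runs:
  Group 1: 'a' x 3 (positions 0-2)
  Group 2: 'd' x 10 (positions 3-12)
  Group 3: 'a' x 2 (positions 13-14)
Total groups: 3

3


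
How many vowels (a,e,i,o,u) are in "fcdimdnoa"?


Input: fcdimdnoa
Checking each character:
  'f' at position 0: consonant
  'c' at position 1: consonant
  'd' at position 2: consonant
  'i' at position 3: vowel (running total: 1)
  'm' at position 4: consonant
  'd' at position 5: consonant
  'n' at position 6: consonant
  'o' at position 7: vowel (running total: 2)
  'a' at position 8: vowel (running total: 3)
Total vowels: 3

3
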